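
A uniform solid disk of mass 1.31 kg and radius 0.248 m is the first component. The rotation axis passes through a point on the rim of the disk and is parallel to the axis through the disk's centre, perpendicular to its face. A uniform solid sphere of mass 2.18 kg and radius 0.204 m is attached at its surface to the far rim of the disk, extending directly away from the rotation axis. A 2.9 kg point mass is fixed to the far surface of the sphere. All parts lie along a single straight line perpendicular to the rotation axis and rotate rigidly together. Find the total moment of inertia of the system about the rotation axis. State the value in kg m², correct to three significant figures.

Solid disk: I_cm = (1/2)MR² = (1/2)(1.31)(0.248)² = 0.040285 kg m²; centre at d = 0.248 m, so the parallel axis theorem gives I = 0.040285 + (1.31)(0.248)² = 0.12086 kg m².
Solid sphere: I_cm = (2/5)MR² = (2/5)(2.18)(0.204)² = 0.036289 kg m²; centre at d = 0.248 + 0.248 + 0.204 = 0.7 m, so the parallel axis theorem gives I = 0.036289 + (2.18)(0.7)² = 1.1045 kg m².
Point mass: I_cm = 0; centre at d = 0.248 + 0.248 + 0.204 + 0.204 = 0.904 m, so the parallel axis theorem gives I = 0 + (2.9)(0.904)² = 2.3699 kg m².
Total I = 0.12086 + 1.1045 + 2.3699 = 3.5953 kg m².

3.60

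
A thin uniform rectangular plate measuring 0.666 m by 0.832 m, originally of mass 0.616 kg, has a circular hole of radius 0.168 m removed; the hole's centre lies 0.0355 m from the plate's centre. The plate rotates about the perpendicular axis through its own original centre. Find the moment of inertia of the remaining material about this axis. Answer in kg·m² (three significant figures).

Unpierced body about its centre: I₀ = (1/12)M(a²+b²) = (1/12)(0.616)[(0.666)² + (0.832)²] = 0.058303 kg·m².
The removed disk has mass m = M·πr²/(ab) = (0.616)·π(0.168)²/(0.666·0.832) = 0.098572 kg (same uniform areal density).
Its moment of inertia about the rotation axis (parallel-axis theorem): I_hole = (1/2)mr² + md² = (1/2)(0.098572)(0.168)² + (0.098572)(0.0355)² = 0.0015153 kg·m².
Treating the hole as negative mass, I = I₀ − I_hole = 0.058303 − 0.0015153 = 0.056788 kg·m².

0.0568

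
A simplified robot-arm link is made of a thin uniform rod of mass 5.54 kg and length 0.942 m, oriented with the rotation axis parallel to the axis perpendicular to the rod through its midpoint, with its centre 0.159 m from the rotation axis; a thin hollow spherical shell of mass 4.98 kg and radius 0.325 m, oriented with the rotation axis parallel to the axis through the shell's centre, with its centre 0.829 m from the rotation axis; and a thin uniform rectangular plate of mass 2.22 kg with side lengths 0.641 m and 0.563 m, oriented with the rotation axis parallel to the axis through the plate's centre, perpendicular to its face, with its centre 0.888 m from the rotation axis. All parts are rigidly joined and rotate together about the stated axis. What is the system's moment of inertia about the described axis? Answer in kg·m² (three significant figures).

Thin rod: I_cm = (1/12)ML² = (1/12)(5.54)(0.942)² = 0.40967 kg·m²; centre at d = 0.159 m, so I = I_cm + Md² gives I = 0.40967 + (5.54)(0.159)² = 0.54972 kg·m².
Spherical shell: I_cm = (2/3)MR² = (2/3)(4.98)(0.325)² = 0.35068 kg·m²; centre at d = 0.829 m, so I = I_cm + Md² gives I = 0.35068 + (4.98)(0.829)² = 3.7731 kg·m².
Rectangular plate: I_cm = (1/12)M(a²+b²) = (1/12)(2.22)[(0.641)² + (0.563)²] = 0.13465 kg·m²; centre at d = 0.888 m, so I = I_cm + Md² gives I = 0.13465 + (2.22)(0.888)² = 1.8852 kg·m².
Total I = 0.54972 + 3.7731 + 1.8852 = 6.2081 kg·m².

6.21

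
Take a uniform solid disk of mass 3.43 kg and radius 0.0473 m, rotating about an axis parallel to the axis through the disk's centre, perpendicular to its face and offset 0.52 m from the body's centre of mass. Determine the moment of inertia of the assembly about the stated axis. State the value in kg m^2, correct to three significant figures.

I_cm = (1/2)MR² = (1/2)(3.43)(0.0473)² = 0.003837 kg m^2; centre at d = 0.52 m, so I = I_cm + Md² gives I = 0.003837 + (3.43)(0.52)² = 0.93131 kg m^2.

0.931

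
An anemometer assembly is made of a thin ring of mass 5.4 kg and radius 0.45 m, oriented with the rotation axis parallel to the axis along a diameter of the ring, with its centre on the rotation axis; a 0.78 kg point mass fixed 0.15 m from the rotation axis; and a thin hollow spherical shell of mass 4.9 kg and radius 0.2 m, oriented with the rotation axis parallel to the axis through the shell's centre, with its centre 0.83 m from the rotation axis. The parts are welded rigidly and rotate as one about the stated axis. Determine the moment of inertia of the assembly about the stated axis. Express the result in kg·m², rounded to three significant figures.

Thin ring: I_cm = (1/2)MR² = (1/2)(5.4)(0.45)² = 0.54675 kg·m²; axis through the centre, so I = 0.54675 kg·m².
Point mass: I_cm = 0; centre at d = 0.15 m, so I = I_cm + Md² gives I = 0 + (0.78)(0.15)² = 0.01755 kg·m².
Spherical shell: I_cm = (2/3)MR² = (2/3)(4.9)(0.2)² = 0.13067 kg·m²; centre at d = 0.83 m, so I = I_cm + Md² gives I = 0.13067 + (4.9)(0.83)² = 3.5063 kg·m².
Total I = 0.54675 + 0.01755 + 3.5063 = 4.0706 kg·m².

4.07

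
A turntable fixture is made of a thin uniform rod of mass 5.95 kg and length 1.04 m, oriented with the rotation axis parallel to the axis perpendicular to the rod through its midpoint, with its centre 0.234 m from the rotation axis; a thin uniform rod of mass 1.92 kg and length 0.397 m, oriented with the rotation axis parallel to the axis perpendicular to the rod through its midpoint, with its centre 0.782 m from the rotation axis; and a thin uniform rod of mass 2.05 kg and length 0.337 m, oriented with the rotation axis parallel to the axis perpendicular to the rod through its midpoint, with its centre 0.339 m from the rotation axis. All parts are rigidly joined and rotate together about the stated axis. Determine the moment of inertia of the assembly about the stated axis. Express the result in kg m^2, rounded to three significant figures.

Thin rod: I_cm = (1/12)ML² = (1/12)(5.95)(1.04)² = 0.53629 kg m^2; centre at d = 0.234 m, so the parallel axis theorem gives I = 0.53629 + (5.95)(0.234)² = 0.86209 kg m^2.
Thin rod: I_cm = (1/12)ML² = (1/12)(1.92)(0.397)² = 0.025217 kg m^2; centre at d = 0.782 m, so the parallel axis theorem gives I = 0.025217 + (1.92)(0.782)² = 1.1993 kg m^2.
Thin rod: I_cm = (1/12)ML² = (1/12)(2.05)(0.337)² = 0.019401 kg m^2; centre at d = 0.339 m, so the parallel axis theorem gives I = 0.019401 + (2.05)(0.339)² = 0.25499 kg m^2.
Total I = 0.86209 + 1.1993 + 0.25499 = 2.3164 kg m^2.

2.32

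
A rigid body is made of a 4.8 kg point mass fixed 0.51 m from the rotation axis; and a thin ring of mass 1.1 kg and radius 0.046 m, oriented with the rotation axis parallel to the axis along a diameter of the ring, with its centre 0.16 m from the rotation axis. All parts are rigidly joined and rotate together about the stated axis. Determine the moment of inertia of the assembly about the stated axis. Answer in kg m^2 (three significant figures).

Point mass: I_cm = 0; centre at d = 0.51 m, so I = I_cm + Md² gives I = 0 + (4.8)(0.51)² = 1.2485 kg m^2.
Thin ring: I_cm = (1/2)MR² = (1/2)(1.1)(0.046)² = 0.0011638 kg m^2; centre at d = 0.16 m, so I = I_cm + Md² gives I = 0.0011638 + (1.1)(0.16)² = 0.029324 kg m^2.
Total I = 1.2485 + 0.029324 = 1.2778 kg m^2.

1.28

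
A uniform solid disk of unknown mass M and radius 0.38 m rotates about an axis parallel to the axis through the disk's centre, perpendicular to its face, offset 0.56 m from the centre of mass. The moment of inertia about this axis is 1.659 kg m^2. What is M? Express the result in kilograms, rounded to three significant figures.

4.30

I = I_cm + Md² = (1/2)MR² + Md² = M·[0.5·(0.38)² + (0.56)²] = M·0.3858.
So M = 1.659 / 0.3858 = 4.3002 kg.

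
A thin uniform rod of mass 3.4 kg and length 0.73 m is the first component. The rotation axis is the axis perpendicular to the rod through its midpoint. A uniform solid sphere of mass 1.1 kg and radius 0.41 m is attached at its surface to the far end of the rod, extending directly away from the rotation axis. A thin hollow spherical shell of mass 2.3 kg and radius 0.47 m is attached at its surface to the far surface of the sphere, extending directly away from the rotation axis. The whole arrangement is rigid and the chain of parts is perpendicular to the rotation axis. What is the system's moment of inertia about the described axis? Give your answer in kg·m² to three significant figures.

7.52

Thin rod: I_cm = (1/12)ML² = (1/12)(3.4)(0.73)² = 0.15099 kg·m²; axis through the centre, so I = 0.15099 kg·m².
Solid sphere: I_cm = (2/5)MR² = (2/5)(1.1)(0.41)² = 0.073964 kg·m²; centre at d = 0.365 + 0.41 = 0.775 m, so the parallel axis theorem gives I = 0.073964 + (1.1)(0.775)² = 0.73465 kg·m².
Spherical shell: I_cm = (2/3)MR² = (2/3)(2.3)(0.47)² = 0.33871 kg·m²; centre at d = 0.365 + 0.41 + 0.41 + 0.47 = 1.655 m, so the parallel axis theorem gives I = 0.33871 + (2.3)(1.655)² = 6.6385 kg·m².
Total I = 0.15099 + 0.73465 + 6.6385 = 7.5241 kg·m².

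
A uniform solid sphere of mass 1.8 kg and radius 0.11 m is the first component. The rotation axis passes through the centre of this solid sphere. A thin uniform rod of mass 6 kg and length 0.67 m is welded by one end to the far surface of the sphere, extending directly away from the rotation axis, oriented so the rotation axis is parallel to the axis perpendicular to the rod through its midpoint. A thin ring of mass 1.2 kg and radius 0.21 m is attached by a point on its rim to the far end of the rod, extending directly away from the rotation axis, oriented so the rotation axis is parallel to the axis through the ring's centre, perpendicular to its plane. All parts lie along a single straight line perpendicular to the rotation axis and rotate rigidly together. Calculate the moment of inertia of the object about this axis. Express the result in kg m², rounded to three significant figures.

Solid sphere: I_cm = (2/5)MR² = (2/5)(1.8)(0.11)² = 0.008712 kg m²; axis through the centre, so I = 0.008712 kg m².
Thin rod: I_cm = (1/12)ML² = (1/12)(6)(0.67)² = 0.22445 kg m²; centre at d = 0.11 + 0.335 = 0.445 m, so I = I_cm + Md² gives I = 0.22445 + (6)(0.445)² = 1.4126 kg m².
Thin ring: I_cm = MR² = (1.2)(0.21)² = 0.05292 kg m²; centre at d = 0.11 + 0.335 + 0.335 + 0.21 = 0.99 m, so I = I_cm + Md² gives I = 0.05292 + (1.2)(0.99)² = 1.229 kg m².
Total I = 0.008712 + 1.4126 + 1.229 = 2.6504 kg m².

2.65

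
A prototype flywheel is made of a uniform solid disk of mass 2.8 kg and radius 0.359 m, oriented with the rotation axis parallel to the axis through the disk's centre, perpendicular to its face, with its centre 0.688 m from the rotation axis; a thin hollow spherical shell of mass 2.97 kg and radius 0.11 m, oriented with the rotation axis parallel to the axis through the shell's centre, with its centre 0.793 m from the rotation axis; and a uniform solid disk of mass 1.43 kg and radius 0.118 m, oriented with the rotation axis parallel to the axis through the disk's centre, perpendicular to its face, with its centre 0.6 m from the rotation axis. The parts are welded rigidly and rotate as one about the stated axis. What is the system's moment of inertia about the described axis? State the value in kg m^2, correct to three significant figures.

3.92

Solid disk: I_cm = (1/2)MR² = (1/2)(2.8)(0.359)² = 0.18043 kg m^2; centre at d = 0.688 m, so I = I_cm + Md² gives I = 0.18043 + (2.8)(0.688)² = 1.5058 kg m^2.
Spherical shell: I_cm = (2/3)MR² = (2/3)(2.97)(0.11)² = 0.023958 kg m^2; centre at d = 0.793 m, so I = I_cm + Md² gives I = 0.023958 + (2.97)(0.793)² = 1.8916 kg m^2.
Solid disk: I_cm = (1/2)MR² = (1/2)(1.43)(0.118)² = 0.0099557 kg m^2; centre at d = 0.6 m, so I = I_cm + Md² gives I = 0.0099557 + (1.43)(0.6)² = 0.52476 kg m^2.
Total I = 1.5058 + 1.8916 + 0.52476 = 3.9222 kg m^2.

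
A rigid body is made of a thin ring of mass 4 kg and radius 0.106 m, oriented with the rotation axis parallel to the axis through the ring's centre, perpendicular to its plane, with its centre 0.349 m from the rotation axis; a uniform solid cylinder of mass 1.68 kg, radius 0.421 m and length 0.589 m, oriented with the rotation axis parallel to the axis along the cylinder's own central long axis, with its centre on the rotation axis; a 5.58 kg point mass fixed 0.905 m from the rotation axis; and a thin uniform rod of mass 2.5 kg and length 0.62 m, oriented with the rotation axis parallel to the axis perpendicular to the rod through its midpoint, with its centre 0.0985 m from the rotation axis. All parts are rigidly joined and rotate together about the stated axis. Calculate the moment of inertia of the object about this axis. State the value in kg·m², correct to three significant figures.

5.36

Thin ring: I_cm = MR² = (4)(0.106)² = 0.044944 kg·m²; centre at d = 0.349 m, so I = I_cm + Md² gives I = 0.044944 + (4)(0.349)² = 0.53215 kg·m².
Solid cylinder: I_cm = (1/2)MR² = (1/2)(1.68)(0.421)² = 0.14888 kg·m²; axis through the centre, so I = 0.14888 kg·m².
Point mass: I_cm = 0; centre at d = 0.905 m, so I = I_cm + Md² gives I = 0 + (5.58)(0.905)² = 4.5702 kg·m².
Thin rod: I_cm = (1/12)ML² = (1/12)(2.5)(0.62)² = 0.080083 kg·m²; centre at d = 0.0985 m, so I = I_cm + Md² gives I = 0.080083 + (2.5)(0.0985)² = 0.10434 kg·m².
Total I = 0.53215 + 0.14888 + 4.5702 + 0.10434 = 5.3555 kg·m².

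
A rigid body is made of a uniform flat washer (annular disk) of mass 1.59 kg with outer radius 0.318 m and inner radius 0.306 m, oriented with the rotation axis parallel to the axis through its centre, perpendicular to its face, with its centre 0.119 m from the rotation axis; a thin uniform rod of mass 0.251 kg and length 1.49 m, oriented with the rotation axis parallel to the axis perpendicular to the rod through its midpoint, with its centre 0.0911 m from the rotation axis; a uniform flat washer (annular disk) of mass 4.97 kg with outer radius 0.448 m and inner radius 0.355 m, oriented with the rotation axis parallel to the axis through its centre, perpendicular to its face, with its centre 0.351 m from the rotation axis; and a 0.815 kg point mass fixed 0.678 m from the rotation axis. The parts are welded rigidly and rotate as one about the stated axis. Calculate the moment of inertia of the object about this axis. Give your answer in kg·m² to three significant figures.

2.02

Annular disk: I_cm = (1/2)M(R²+r²) = (1/2)(1.59)[(0.318)² + (0.306)²] = 0.15483 kg·m²; centre at d = 0.119 m, so the parallel axis theorem gives I = 0.15483 + (1.59)(0.119)² = 0.17735 kg·m².
Thin rod: I_cm = (1/12)ML² = (1/12)(0.251)(1.49)² = 0.046437 kg·m²; centre at d = 0.0911 m, so the parallel axis theorem gives I = 0.046437 + (0.251)(0.0911)² = 0.04852 kg·m².
Annular disk: I_cm = (1/2)M(R²+r²) = (1/2)(4.97)[(0.448)² + (0.355)²] = 0.81192 kg·m²; centre at d = 0.351 m, so the parallel axis theorem gives I = 0.81192 + (4.97)(0.351)² = 1.4242 kg·m².
Point mass: I_cm = 0; centre at d = 0.678 m, so the parallel axis theorem gives I = 0 + (0.815)(0.678)² = 0.37464 kg·m².
Total I = 0.17735 + 0.04852 + 1.4242 + 0.37464 = 2.0247 kg·m².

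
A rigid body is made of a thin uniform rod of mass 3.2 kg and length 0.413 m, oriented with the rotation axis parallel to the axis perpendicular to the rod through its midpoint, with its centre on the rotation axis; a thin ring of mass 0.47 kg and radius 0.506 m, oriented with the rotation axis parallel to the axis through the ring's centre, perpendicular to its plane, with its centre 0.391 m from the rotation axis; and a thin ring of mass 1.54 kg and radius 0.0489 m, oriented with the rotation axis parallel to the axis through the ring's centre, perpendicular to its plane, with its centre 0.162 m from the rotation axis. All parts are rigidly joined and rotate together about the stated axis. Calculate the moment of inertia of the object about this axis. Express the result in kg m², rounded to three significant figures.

Thin rod: I_cm = (1/12)ML² = (1/12)(3.2)(0.413)² = 0.045485 kg m²; axis through the centre, so I = 0.045485 kg m².
Thin ring: I_cm = MR² = (0.47)(0.506)² = 0.12034 kg m²; centre at d = 0.391 m, so I = I_cm + Md² gives I = 0.12034 + (0.47)(0.391)² = 0.19219 kg m².
Thin ring: I_cm = MR² = (1.54)(0.0489)² = 0.0036825 kg m²; centre at d = 0.162 m, so I = I_cm + Md² gives I = 0.0036825 + (1.54)(0.162)² = 0.044098 kg m².
Total I = 0.045485 + 0.19219 + 0.044098 = 0.28177 kg m².

0.282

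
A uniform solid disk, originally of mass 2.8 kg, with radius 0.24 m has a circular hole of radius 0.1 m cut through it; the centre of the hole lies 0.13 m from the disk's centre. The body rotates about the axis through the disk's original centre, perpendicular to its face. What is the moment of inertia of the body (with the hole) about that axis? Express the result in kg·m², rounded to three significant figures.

0.0700

Unpierced body about its centre: I₀ = (1/2)MR² = (1/2)(2.8)(0.24)² = 0.08064 kg·m².
The removed disk has mass m = M·(r/R)² = (2.8)(0.1/0.24)² = 0.48611 kg (same uniform areal density).
Its moment of inertia about the rotation axis (parallel-axis theorem): I_hole = (1/2)mr² + md² = (1/2)(0.48611)(0.1)² + (0.48611)(0.13)² = 0.010646 kg·m².
Treating the hole as negative mass, I = I₀ − I_hole = 0.08064 − 0.010646 = 0.069994 kg·m².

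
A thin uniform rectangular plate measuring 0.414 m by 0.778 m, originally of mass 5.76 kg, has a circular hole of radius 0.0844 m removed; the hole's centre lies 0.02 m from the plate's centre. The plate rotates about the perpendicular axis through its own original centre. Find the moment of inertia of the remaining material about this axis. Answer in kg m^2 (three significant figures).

Unpierced body about its centre: I₀ = (1/12)M(a²+b²) = (1/12)(5.76)[(0.414)² + (0.778)²] = 0.37281 kg m^2.
The removed disk has mass m = M·πr²/(ab) = (5.76)·π(0.0844)²/(0.414·0.778) = 0.4002 kg (same uniform areal density).
Its moment of inertia about the rotation axis (parallel-axis theorem): I_hole = (1/2)mr² + md² = (1/2)(0.4002)(0.0844)² + (0.4002)(0.02)² = 0.0015855 kg m^2.
Treating the hole as negative mass, I = I₀ − I_hole = 0.37281 − 0.0015855 = 0.37122 kg m^2.

0.371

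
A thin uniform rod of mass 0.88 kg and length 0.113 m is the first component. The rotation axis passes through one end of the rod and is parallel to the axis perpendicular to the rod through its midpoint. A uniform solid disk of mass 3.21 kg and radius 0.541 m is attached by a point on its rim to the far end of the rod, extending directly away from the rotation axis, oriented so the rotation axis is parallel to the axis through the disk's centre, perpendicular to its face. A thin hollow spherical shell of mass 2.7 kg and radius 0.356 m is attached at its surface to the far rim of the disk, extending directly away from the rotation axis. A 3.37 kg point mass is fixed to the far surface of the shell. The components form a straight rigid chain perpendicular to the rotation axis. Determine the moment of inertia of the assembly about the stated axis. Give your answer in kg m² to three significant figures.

20.8

Thin rod: I_cm = (1/12)ML² = (1/12)(0.88)(0.113)² = 0.00093639 kg m²; centre at d = 0.0565 m, so I = I_cm + Md² gives I = 0.00093639 + (0.88)(0.0565)² = 0.0037456 kg m².
Solid disk: I_cm = (1/2)MR² = (1/2)(3.21)(0.541)² = 0.46975 kg m²; centre at d = 0.0565 + 0.0565 + 0.541 = 0.654 m, so I = I_cm + Md² gives I = 0.46975 + (3.21)(0.654)² = 1.8427 kg m².
Spherical shell: I_cm = (2/3)MR² = (2/3)(2.7)(0.356)² = 0.22812 kg m²; centre at d = 0.0565 + 0.0565 + 0.541 + 0.541 + 0.356 = 1.551 m, so I = I_cm + Md² gives I = 0.22812 + (2.7)(1.551)² = 6.7232 kg m².
Point mass: I_cm = 0; centre at d = 0.0565 + 0.0565 + 0.541 + 0.541 + 0.356 + 0.356 = 1.907 m, so I = I_cm + Md² gives I = 0 + (3.37)(1.907)² = 12.256 kg m².
Total I = 0.0037456 + 1.8427 + 6.7232 + 12.256 = 20.825 kg m².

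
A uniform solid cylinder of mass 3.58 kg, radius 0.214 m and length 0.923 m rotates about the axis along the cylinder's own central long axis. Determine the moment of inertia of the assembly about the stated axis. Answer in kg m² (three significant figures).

I_cm = (1/2)MR² = (1/2)(3.58)(0.214)² = 0.081975 kg m²; axis through the centre, so I = 0.081975 kg m².

0.0820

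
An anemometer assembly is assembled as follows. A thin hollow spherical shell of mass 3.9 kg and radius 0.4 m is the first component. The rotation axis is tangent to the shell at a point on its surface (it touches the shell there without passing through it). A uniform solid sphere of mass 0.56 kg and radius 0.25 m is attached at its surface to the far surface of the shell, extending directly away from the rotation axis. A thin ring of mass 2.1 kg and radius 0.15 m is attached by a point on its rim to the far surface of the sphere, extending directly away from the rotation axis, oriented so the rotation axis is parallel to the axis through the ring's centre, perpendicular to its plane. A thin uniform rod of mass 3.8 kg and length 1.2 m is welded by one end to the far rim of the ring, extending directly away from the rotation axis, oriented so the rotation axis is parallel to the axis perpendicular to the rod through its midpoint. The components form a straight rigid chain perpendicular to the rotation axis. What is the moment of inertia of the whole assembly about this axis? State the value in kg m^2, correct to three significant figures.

25.0

Spherical shell: I_cm = (2/3)MR² = (2/3)(3.9)(0.4)² = 0.416 kg m^2; centre at d = 0.4 m, so I = I_cm + Md² gives I = 0.416 + (3.9)(0.4)² = 1.04 kg m^2.
Solid sphere: I_cm = (2/5)MR² = (2/5)(0.56)(0.25)² = 0.014 kg m^2; centre at d = 0.4 + 0.4 + 0.25 = 1.05 m, so I = I_cm + Md² gives I = 0.014 + (0.56)(1.05)² = 0.6314 kg m^2.
Thin ring: I_cm = MR² = (2.1)(0.15)² = 0.04725 kg m^2; centre at d = 0.4 + 0.4 + 0.25 + 0.25 + 0.15 = 1.45 m, so I = I_cm + Md² gives I = 0.04725 + (2.1)(1.45)² = 4.4625 kg m^2.
Thin rod: I_cm = (1/12)ML² = (1/12)(3.8)(1.2)² = 0.456 kg m^2; centre at d = 0.4 + 0.4 + 0.25 + 0.25 + 0.15 + 0.15 + 0.6 = 2.2 m, so I = I_cm + Md² gives I = 0.456 + (3.8)(2.2)² = 18.848 kg m^2.
Total I = 1.04 + 0.6314 + 4.4625 + 18.848 = 24.982 kg m^2.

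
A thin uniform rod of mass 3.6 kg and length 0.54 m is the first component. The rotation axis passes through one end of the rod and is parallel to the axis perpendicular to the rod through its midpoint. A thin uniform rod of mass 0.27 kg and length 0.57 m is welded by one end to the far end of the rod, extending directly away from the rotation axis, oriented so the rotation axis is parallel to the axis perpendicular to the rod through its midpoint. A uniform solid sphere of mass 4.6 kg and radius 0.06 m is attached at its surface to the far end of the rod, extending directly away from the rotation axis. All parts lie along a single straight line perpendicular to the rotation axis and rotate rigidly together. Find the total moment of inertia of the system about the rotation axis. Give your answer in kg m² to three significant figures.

Thin rod: I_cm = (1/12)ML² = (1/12)(3.6)(0.54)² = 0.08748 kg m²; centre at d = 0.27 m, so the parallel axis theorem gives I = 0.08748 + (3.6)(0.27)² = 0.34992 kg m².
Thin rod: I_cm = (1/12)ML² = (1/12)(0.27)(0.57)² = 0.0073102 kg m²; centre at d = 0.27 + 0.27 + 0.285 = 0.825 m, so the parallel axis theorem gives I = 0.0073102 + (0.27)(0.825)² = 0.19108 kg m².
Solid sphere: I_cm = (2/5)MR² = (2/5)(4.6)(0.06)² = 0.006624 kg m²; centre at d = 0.27 + 0.27 + 0.285 + 0.285 + 0.06 = 1.17 m, so the parallel axis theorem gives I = 0.006624 + (4.6)(1.17)² = 6.3036 kg m².
Total I = 0.34992 + 0.19108 + 6.3036 = 6.8446 kg m².

6.84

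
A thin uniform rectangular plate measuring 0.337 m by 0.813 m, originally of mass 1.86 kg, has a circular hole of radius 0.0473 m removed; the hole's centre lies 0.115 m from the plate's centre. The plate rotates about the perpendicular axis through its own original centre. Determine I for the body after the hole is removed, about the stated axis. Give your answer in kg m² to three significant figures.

Unpierced body about its centre: I₀ = (1/12)M(a²+b²) = (1/12)(1.86)[(0.337)² + (0.813)²] = 0.12005 kg m².
The removed disk has mass m = M·πr²/(ab) = (1.86)·π(0.0473)²/(0.337·0.813) = 0.047716 kg (same uniform areal density).
Its moment of inertia about the rotation axis (parallel-axis theorem): I_hole = (1/2)mr² + md² = (1/2)(0.047716)(0.0473)² + (0.047716)(0.115)² = 0.00068442 kg m².
Treating the hole as negative mass, I = I₀ − I_hole = 0.12005 − 0.00068442 = 0.11937 kg m².

0.119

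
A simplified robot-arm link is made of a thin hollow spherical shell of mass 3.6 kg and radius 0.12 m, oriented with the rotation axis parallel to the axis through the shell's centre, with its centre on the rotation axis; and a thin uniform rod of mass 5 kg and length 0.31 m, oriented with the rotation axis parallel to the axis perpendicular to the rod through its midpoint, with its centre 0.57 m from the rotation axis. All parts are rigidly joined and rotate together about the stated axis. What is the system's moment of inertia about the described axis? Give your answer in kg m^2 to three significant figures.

Spherical shell: I_cm = (2/3)MR² = (2/3)(3.6)(0.12)² = 0.03456 kg m^2; axis through the centre, so I = 0.03456 kg m^2.
Thin rod: I_cm = (1/12)ML² = (1/12)(5)(0.31)² = 0.040042 kg m^2; centre at d = 0.57 m, so I = I_cm + Md² gives I = 0.040042 + (5)(0.57)² = 1.6645 kg m^2.
Total I = 0.03456 + 1.6645 = 1.6991 kg m^2.

1.70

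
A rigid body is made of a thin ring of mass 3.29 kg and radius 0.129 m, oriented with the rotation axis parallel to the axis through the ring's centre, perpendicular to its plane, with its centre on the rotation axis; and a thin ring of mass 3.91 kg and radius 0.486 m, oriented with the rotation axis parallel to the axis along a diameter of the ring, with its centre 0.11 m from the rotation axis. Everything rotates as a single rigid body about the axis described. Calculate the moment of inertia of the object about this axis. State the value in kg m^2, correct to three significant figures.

Thin ring: I_cm = MR² = (3.29)(0.129)² = 0.054749 kg m^2; axis through the centre, so I = 0.054749 kg m^2.
Thin ring: I_cm = (1/2)MR² = (1/2)(3.91)(0.486)² = 0.46176 kg m^2; centre at d = 0.11 m, so the parallel axis theorem gives I = 0.46176 + (3.91)(0.11)² = 0.50907 kg m^2.
Total I = 0.054749 + 0.50907 = 0.56382 kg m^2.

0.564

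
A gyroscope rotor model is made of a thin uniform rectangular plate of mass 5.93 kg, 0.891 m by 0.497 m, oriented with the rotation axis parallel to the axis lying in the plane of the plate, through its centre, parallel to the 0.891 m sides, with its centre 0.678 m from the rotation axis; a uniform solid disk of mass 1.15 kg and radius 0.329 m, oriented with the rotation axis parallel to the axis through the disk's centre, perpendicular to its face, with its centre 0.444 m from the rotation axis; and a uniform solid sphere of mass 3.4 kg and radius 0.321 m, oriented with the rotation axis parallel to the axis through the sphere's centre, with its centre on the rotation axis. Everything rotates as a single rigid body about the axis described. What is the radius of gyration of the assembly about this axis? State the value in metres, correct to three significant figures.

Rectangular plate: I_cm = (1/12)Mb² = (1/12)(5.93)(0.497)² = 0.12206 kg m²; centre at d = 0.678 m, so the parallel axis theorem gives I = 0.12206 + (5.93)(0.678)² = 2.848 kg m².
Solid disk: I_cm = (1/2)MR² = (1/2)(1.15)(0.329)² = 0.062239 kg m²; centre at d = 0.444 m, so the parallel axis theorem gives I = 0.062239 + (1.15)(0.444)² = 0.28894 kg m².
Solid sphere: I_cm = (2/5)MR² = (2/5)(3.4)(0.321)² = 0.14014 kg m²; axis through the centre, so I = 0.14014 kg m².
Total I = 3.2771 kg m²; total mass M = 10.48 kg.
k = √(I/M) = √(3.2771/10.48) = 0.55919 m.

0.559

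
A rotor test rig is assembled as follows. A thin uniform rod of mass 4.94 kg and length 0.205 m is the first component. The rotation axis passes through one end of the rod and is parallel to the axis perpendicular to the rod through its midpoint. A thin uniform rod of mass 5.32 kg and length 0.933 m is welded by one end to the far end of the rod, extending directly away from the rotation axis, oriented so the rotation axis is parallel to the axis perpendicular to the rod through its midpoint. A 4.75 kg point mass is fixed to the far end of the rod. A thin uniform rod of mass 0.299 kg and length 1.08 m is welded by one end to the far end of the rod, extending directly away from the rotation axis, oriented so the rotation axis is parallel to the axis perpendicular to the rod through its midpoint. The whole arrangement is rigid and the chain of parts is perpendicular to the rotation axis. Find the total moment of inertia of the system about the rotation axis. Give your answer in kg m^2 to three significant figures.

Thin rod: I_cm = (1/12)ML² = (1/12)(4.94)(0.205)² = 0.0173 kg m^2; centre at d = 0.1025 m, so I = I_cm + Md² gives I = 0.0173 + (4.94)(0.1025)² = 0.069201 kg m^2.
Thin rod: I_cm = (1/12)ML² = (1/12)(5.32)(0.933)² = 0.38592 kg m^2; centre at d = 0.1025 + 0.1025 + 0.4665 = 0.6715 m, so I = I_cm + Md² gives I = 0.38592 + (5.32)(0.6715)² = 2.7848 kg m^2.
Point mass: I_cm = 0; centre at d = 0.1025 + 0.1025 + 0.4665 + 0.4665 = 1.138 m, so I = I_cm + Md² gives I = 0 + (4.75)(1.138)² = 6.1515 kg m^2.
Thin rod: I_cm = (1/12)ML² = (1/12)(0.299)(1.08)² = 0.029063 kg m^2; centre at d = 0.1025 + 0.1025 + 0.4665 + 0.4665 + 0.54 = 1.678 m, so I = I_cm + Md² gives I = 0.029063 + (0.299)(1.678)² = 0.87095 kg m^2.
Total I = 0.069201 + 2.7848 + 6.1515 + 0.87095 = 9.8764 kg m^2.

9.88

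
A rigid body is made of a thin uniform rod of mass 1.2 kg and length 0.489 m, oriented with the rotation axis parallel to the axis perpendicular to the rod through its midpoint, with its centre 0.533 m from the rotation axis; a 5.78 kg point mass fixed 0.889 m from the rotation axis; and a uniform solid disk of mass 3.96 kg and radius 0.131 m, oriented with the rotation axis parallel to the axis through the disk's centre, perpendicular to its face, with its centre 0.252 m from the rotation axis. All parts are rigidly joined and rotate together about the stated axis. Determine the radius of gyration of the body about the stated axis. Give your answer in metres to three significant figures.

Thin rod: I_cm = (1/12)ML² = (1/12)(1.2)(0.489)² = 0.023912 kg·m²; centre at d = 0.533 m, so I = I_cm + Md² gives I = 0.023912 + (1.2)(0.533)² = 0.36482 kg·m².
Point mass: I_cm = 0; centre at d = 0.889 m, so I = I_cm + Md² gives I = 0 + (5.78)(0.889)² = 4.5681 kg·m².
Solid disk: I_cm = (1/2)MR² = (1/2)(3.96)(0.131)² = 0.033979 kg·m²; centre at d = 0.252 m, so I = I_cm + Md² gives I = 0.033979 + (3.96)(0.252)² = 0.28545 kg·m².
Total I = 5.2183 kg·m²; total mass M = 10.94 kg.
k = √(I/M) = √(5.2183/10.94) = 0.69065 m.

0.691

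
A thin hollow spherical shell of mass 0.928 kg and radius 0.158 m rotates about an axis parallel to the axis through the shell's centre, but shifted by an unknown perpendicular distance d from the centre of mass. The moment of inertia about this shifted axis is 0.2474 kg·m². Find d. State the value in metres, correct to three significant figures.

About the centre-of-mass axis, I_cm = (2/3)MR² = (2/3)(0.928)(0.158)² = 0.015444 kg·m².
Parallel axis theorem: I = I_cm + Md², so Md² = 0.2474 − 0.015444 = 0.23196 kg·m².
d = √(0.23196 / 0.928) = 0.49995 m.

0.500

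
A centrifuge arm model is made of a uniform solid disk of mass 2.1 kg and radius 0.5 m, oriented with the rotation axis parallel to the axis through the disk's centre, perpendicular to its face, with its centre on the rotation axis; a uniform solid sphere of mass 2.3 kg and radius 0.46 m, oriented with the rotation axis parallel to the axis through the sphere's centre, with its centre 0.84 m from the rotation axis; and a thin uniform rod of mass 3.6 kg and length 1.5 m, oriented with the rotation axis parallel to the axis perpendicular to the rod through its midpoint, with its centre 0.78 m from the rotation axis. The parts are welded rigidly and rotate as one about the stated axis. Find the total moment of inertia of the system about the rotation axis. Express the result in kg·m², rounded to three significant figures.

4.95

Solid disk: I_cm = (1/2)MR² = (1/2)(2.1)(0.5)² = 0.2625 kg·m²; axis through the centre, so I = 0.2625 kg·m².
Solid sphere: I_cm = (2/5)MR² = (2/5)(2.3)(0.46)² = 0.19467 kg·m²; centre at d = 0.84 m, so the parallel axis theorem gives I = 0.19467 + (2.3)(0.84)² = 1.8176 kg·m².
Thin rod: I_cm = (1/12)ML² = (1/12)(3.6)(1.5)² = 0.675 kg·m²; centre at d = 0.78 m, so the parallel axis theorem gives I = 0.675 + (3.6)(0.78)² = 2.8652 kg·m².
Total I = 0.2625 + 1.8176 + 2.8652 = 4.9453 kg·m².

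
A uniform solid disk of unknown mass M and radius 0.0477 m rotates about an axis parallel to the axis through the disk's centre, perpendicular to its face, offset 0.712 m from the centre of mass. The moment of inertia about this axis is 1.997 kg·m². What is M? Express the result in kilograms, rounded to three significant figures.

I = I_cm + Md² = (1/2)MR² + Md² = M·[0.5·(0.0477)² + (0.712)²] = M·0.50808.
So M = 1.997 / 0.50808 = 3.9305 kg.

3.93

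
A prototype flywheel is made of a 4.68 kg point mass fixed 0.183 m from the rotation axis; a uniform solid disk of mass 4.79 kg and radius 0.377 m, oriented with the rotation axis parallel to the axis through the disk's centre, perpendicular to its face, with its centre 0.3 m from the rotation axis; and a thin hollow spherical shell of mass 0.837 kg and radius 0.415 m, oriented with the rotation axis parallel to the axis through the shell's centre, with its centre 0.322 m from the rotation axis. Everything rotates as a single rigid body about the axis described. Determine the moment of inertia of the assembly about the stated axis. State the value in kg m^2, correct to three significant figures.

1.11

Point mass: I_cm = 0; centre at d = 0.183 m, so the parallel axis theorem gives I = 0 + (4.68)(0.183)² = 0.15673 kg m^2.
Solid disk: I_cm = (1/2)MR² = (1/2)(4.79)(0.377)² = 0.3404 kg m^2; centre at d = 0.3 m, so the parallel axis theorem gives I = 0.3404 + (4.79)(0.3)² = 0.7715 kg m^2.
Spherical shell: I_cm = (2/3)MR² = (2/3)(0.837)(0.415)² = 0.096102 kg m^2; centre at d = 0.322 m, so the parallel axis theorem gives I = 0.096102 + (0.837)(0.322)² = 0.18289 kg m^2.
Total I = 0.15673 + 0.7715 + 0.18289 = 1.1111 kg m^2.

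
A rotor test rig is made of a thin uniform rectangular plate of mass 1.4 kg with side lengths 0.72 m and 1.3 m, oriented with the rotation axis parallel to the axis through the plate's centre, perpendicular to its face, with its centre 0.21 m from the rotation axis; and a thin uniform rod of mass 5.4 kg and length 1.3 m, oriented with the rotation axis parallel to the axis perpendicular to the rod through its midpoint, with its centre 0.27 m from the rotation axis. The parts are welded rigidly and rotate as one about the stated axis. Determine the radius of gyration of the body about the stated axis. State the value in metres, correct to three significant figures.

Rectangular plate: I_cm = (1/12)M(a²+b²) = (1/12)(1.4)[(0.72)² + (1.3)²] = 0.25765 kg m^2; centre at d = 0.21 m, so I = I_cm + Md² gives I = 0.25765 + (1.4)(0.21)² = 0.31939 kg m^2.
Thin rod: I_cm = (1/12)ML² = (1/12)(5.4)(1.3)² = 0.7605 kg m^2; centre at d = 0.27 m, so I = I_cm + Md² gives I = 0.7605 + (5.4)(0.27)² = 1.1542 kg m^2.
Total I = 1.4735 kg m^2; total mass M = 6.8 kg.
k = √(I/M) = √(1.4735/6.8) = 0.46551 m.

0.466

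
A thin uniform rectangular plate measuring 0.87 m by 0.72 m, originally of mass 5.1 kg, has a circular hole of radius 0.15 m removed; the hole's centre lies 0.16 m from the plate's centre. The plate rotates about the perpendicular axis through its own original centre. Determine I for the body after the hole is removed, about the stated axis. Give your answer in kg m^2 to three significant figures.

Unpierced body about its centre: I₀ = (1/12)M(a²+b²) = (1/12)(5.1)[(0.87)² + (0.72)²] = 0.542 kg m^2.
The removed disk has mass m = M·πr²/(ab) = (5.1)·π(0.15)²/(0.87·0.72) = 0.57551 kg (same uniform areal density).
Its moment of inertia about the rotation axis (parallel-axis theorem): I_hole = (1/2)mr² + md² = (1/2)(0.57551)(0.15)² + (0.57551)(0.16)² = 0.021207 kg m^2.
Treating the hole as negative mass, I = I₀ − I_hole = 0.542 − 0.021207 = 0.5208 kg m^2.

0.521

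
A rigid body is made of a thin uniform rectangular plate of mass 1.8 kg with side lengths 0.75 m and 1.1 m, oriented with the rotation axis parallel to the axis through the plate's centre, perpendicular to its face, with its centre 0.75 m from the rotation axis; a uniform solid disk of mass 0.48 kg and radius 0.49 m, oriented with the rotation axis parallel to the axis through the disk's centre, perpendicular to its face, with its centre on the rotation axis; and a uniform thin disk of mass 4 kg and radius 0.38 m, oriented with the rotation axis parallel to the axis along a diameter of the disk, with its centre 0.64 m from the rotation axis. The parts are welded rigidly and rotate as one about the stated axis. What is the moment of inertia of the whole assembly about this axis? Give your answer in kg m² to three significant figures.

Rectangular plate: I_cm = (1/12)M(a²+b²) = (1/12)(1.8)[(0.75)² + (1.1)²] = 0.26588 kg m²; centre at d = 0.75 m, so the parallel axis theorem gives I = 0.26588 + (1.8)(0.75)² = 1.2784 kg m².
Solid disk: I_cm = (1/2)MR² = (1/2)(0.48)(0.49)² = 0.057624 kg m²; axis through the centre, so I = 0.057624 kg m².
Thin disk: I_cm = (1/4)MR² = (1/4)(4)(0.38)² = 0.1444 kg m²; centre at d = 0.64 m, so the parallel axis theorem gives I = 0.1444 + (4)(0.64)² = 1.7828 kg m².
Total I = 1.2784 + 0.057624 + 1.7828 = 3.1188 kg m².

3.12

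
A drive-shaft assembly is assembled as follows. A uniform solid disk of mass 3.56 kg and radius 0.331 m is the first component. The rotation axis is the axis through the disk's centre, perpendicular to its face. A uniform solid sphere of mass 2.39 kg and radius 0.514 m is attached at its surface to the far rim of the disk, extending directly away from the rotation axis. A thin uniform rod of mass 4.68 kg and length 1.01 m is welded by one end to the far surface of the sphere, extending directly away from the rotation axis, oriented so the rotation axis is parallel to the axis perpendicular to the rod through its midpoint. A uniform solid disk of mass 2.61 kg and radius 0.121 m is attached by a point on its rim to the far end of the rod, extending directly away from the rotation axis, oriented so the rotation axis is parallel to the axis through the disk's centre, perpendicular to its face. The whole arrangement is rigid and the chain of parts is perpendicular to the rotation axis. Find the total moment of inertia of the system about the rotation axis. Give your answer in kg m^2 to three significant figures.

35.0

Solid disk: I_cm = (1/2)MR² = (1/2)(3.56)(0.331)² = 0.19502 kg m^2; axis through the centre, so I = 0.19502 kg m^2.
Solid sphere: I_cm = (2/5)MR² = (2/5)(2.39)(0.514)² = 0.25257 kg m^2; centre at d = 0.331 + 0.514 = 0.845 m, so I = I_cm + Md² gives I = 0.25257 + (2.39)(0.845)² = 1.9591 kg m^2.
Thin rod: I_cm = (1/12)ML² = (1/12)(4.68)(1.01)² = 0.39784 kg m^2; centre at d = 0.331 + 0.514 + 0.514 + 0.505 = 1.864 m, so I = I_cm + Md² gives I = 0.39784 + (4.68)(1.864)² = 16.658 kg m^2.
Solid disk: I_cm = (1/2)MR² = (1/2)(2.61)(0.121)² = 0.019107 kg m^2; centre at d = 0.331 + 0.514 + 0.514 + 0.505 + 0.505 + 0.121 = 2.49 m, so I = I_cm + Md² gives I = 0.019107 + (2.61)(2.49)² = 16.201 kg m^2.
Total I = 0.19502 + 1.9591 + 16.658 + 16.201 = 35.014 kg m^2.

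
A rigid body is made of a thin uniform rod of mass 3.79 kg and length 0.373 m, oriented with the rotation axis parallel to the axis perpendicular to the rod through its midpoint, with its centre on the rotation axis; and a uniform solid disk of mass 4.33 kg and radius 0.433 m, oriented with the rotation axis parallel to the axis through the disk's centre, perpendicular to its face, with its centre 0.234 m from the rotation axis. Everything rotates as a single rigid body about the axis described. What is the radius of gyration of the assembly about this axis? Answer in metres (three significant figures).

0.291

Thin rod: I_cm = (1/12)ML² = (1/12)(3.79)(0.373)² = 0.043942 kg m²; axis through the centre, so I = 0.043942 kg m².
Solid disk: I_cm = (1/2)MR² = (1/2)(4.33)(0.433)² = 0.40591 kg m²; centre at d = 0.234 m, so I = I_cm + Md² gives I = 0.40591 + (4.33)(0.234)² = 0.64301 kg m².
Total I = 0.68695 kg m²; total mass M = 8.12 kg.
k = √(I/M) = √(0.68695/8.12) = 0.29086 m.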